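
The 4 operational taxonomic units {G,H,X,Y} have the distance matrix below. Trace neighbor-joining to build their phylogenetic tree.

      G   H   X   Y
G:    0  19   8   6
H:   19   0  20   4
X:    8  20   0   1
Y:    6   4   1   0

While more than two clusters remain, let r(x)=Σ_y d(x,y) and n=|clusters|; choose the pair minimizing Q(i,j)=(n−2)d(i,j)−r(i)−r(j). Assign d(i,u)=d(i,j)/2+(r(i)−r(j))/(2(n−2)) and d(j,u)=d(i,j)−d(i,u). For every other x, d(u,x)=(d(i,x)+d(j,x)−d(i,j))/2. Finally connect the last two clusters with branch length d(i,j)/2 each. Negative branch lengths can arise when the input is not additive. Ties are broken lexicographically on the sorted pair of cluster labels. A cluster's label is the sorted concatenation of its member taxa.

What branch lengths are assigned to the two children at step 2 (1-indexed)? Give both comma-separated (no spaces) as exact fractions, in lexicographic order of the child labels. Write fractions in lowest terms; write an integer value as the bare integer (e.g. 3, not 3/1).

11/2,10

iteration 1: select G,X (d=8, Q=-46); attach at lengths (5, 3); label the merged cluster GX
  updated: d(GX,H)=31/2, d(GX,Y)=-1/2
iteration 2: select GX,H (d=31/2, Q=-19); attach at lengths (11/2, 10); label the merged cluster GHX
  updated: d(GHX,Y)=-6
iteration 3: select GHX,Y (d=-6); attach at lengths (-3, -3); label the merged cluster GHXY
final tree: (((G:5,X:3):11/2,H:10):-3,Y:-3)
total length: 35/2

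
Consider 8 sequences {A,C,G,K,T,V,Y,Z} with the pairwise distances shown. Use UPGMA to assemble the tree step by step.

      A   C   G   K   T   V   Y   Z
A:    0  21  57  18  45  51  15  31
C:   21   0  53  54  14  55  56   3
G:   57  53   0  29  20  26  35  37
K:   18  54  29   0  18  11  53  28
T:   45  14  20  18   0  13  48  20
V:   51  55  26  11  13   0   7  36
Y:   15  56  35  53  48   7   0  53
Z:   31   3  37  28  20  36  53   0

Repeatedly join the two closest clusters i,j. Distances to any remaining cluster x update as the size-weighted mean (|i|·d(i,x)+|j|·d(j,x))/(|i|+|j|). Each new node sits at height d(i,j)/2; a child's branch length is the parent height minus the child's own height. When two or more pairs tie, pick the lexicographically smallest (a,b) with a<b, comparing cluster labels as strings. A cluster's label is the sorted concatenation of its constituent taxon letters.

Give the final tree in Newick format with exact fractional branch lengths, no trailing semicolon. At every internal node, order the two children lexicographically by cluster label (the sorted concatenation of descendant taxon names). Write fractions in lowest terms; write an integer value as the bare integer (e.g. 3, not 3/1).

step 1: merge (C,Z) at d=3; branch lengths C→3/2, Z→3/2; new cluster CZ
  updated: d(A,CZ)=26, d(CZ,G)=45, d(CZ,K)=41, d(CZ,T)=17, d(CZ,V)=91/2, d(CZ,Y)=109/2
step 2: merge (V,Y) at d=7; branch lengths V→7/2, Y→7/2; new cluster VY
  updated: d(A,VY)=33, d(CZ,VY)=50, d(G,VY)=61/2, d(K,VY)=32, d(T,VY)=61/2
step 3: merge (CZ,T) at d=17; branch lengths CZ→7, T→17/2; new cluster CTZ
  updated: d(A,CTZ)=97/3, d(CTZ,G)=110/3, d(CTZ,K)=100/3, d(CTZ,VY)=87/2
step 4: merge (A,K) at d=18; branch lengths A→9, K→9; new cluster AK
  updated: d(AK,CTZ)=197/6, d(AK,G)=43, d(AK,VY)=65/2
step 5: merge (G,VY) at d=61/2; branch lengths G→61/4, VY→47/4; new cluster GVY
  updated: d(AK,GVY)=36, d(CTZ,GVY)=371/9
step 6: merge (AK,CTZ) at d=197/6; branch lengths AK→89/12, CTZ→95/12; new cluster ACKTZ
  updated: d(ACKTZ,GVY)=587/15
step 7: merge (ACKTZ,GVY) at d=587/15; branch lengths ACKTZ→63/20, GVY→259/60; new cluster ACGKTVYZ
final tree: (((A:9,K:9):89/12,((C:3/2,Z:3/2):7,T:17/2):95/12):63/20,(G:61/4,(V:7/2,Y:7/2):47/4):259/60)
total length: 933/10

(((A:9,K:9):89/12,((C:3/2,Z:3/2):7,T:17/2):95/12):63/20,(G:61/4,(V:7/2,Y:7/2):47/4):259/60)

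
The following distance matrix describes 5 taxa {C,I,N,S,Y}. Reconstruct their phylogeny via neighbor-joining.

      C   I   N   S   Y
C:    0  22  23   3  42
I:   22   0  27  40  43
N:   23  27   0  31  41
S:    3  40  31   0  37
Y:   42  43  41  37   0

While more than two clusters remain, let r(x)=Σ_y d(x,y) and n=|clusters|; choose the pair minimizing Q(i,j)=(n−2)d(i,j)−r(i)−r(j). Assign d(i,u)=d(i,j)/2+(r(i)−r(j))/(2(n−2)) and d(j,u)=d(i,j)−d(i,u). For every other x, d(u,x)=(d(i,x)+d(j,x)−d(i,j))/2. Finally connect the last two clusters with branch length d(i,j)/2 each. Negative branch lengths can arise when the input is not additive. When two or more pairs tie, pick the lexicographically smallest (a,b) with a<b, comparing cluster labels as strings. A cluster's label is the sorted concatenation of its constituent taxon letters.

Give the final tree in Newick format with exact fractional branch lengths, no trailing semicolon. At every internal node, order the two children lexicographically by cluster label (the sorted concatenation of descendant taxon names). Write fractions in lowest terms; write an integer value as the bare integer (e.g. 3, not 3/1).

((((C:-2,S:5):47/4,Y:105/4):9/4,I:15):6,N:6)

iteration 1: select C,S (d=3, Q=-192); attach at lengths (-2, 5); label the merged cluster CS
  updated: d(CS,I)=59/2, d(CS,N)=51/2, d(CS,Y)=38
iteration 2: select CS,Y (d=38, Q=-139); attach at lengths (47/4, 105/4); label the merged cluster CSY
  updated: d(CSY,I)=69/4, d(CSY,N)=57/4
iteration 3: select CSY,I (d=69/4, Q=-117/2); attach at lengths (9/4, 15); label the merged cluster CISY
  updated: d(CISY,N)=12
iteration 4: select CISY,N (d=12); attach at lengths (6, 6); label the merged cluster CINSY
final tree: ((((C:-2,S:5):47/4,Y:105/4):9/4,I:15):6,N:6)
total length: 281/4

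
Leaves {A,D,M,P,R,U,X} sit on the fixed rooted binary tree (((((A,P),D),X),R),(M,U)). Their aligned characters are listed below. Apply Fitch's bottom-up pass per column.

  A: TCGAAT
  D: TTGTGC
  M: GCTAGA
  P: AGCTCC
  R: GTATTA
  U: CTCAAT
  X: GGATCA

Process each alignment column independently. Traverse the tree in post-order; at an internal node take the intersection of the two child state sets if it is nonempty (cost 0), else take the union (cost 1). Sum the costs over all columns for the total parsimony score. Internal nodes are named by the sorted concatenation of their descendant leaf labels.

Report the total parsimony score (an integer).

[col 0] AP: children A:{T}, P:{A} ∪→ {A,T}; cost 1
[col 0] ADP: children AP:{A,T}, D:{T} ∩→ {T}; cost 0
[col 0] ADPX: children ADP:{T}, X:{G} ∪→ {G,T}; cost 1
[col 0] ADPRX: children ADPX:{G,T}, R:{G} ∩→ {G}; cost 0
[col 0] MU: children M:{G}, U:{C} ∪→ {C,G}; cost 1
[col 0] ADMPRUX: children ADPRX:{G}, MU:{C,G} ∩→ {G}; cost 0
[col 1] AP: children A:{C}, P:{G} ∪→ {C,G}; cost 1
[col 1] ADP: children AP:{C,G}, D:{T} ∪→ {C,G,T}; cost 1
[col 1] ADPX: children ADP:{C,G,T}, X:{G} ∩→ {G}; cost 0
[col 1] ADPRX: children ADPX:{G}, R:{T} ∪→ {G,T}; cost 1
[col 1] MU: children M:{C}, U:{T} ∪→ {C,T}; cost 1
[col 1] ADMPRUX: children ADPRX:{G,T}, MU:{C,T} ∩→ {T}; cost 0
[col 2] AP: children A:{G}, P:{C} ∪→ {C,G}; cost 1
[col 2] ADP: children AP:{C,G}, D:{G} ∩→ {G}; cost 0
[col 2] ADPX: children ADP:{G}, X:{A} ∪→ {A,G}; cost 1
[col 2] ADPRX: children ADPX:{A,G}, R:{A} ∩→ {A}; cost 0
[col 2] MU: children M:{T}, U:{C} ∪→ {C,T}; cost 1
[col 2] ADMPRUX: children ADPRX:{A}, MU:{C,T} ∪→ {A,C,T}; cost 1
[col 3] AP: children A:{A}, P:{T} ∪→ {A,T}; cost 1
[col 3] ADP: children AP:{A,T}, D:{T} ∩→ {T}; cost 0
[col 3] ADPX: children ADP:{T}, X:{T} ∩→ {T}; cost 0
[col 3] ADPRX: children ADPX:{T}, R:{T} ∩→ {T}; cost 0
[col 3] MU: children M:{A}, U:{A} ∩→ {A}; cost 0
[col 3] ADMPRUX: children ADPRX:{T}, MU:{A} ∪→ {A,T}; cost 1
[col 4] AP: children A:{A}, P:{C} ∪→ {A,C}; cost 1
[col 4] ADP: children AP:{A,C}, D:{G} ∪→ {A,C,G}; cost 1
[col 4] ADPX: children ADP:{A,C,G}, X:{C} ∩→ {C}; cost 0
[col 4] ADPRX: children ADPX:{C}, R:{T} ∪→ {C,T}; cost 1
[col 4] MU: children M:{G}, U:{A} ∪→ {A,G}; cost 1
[col 4] ADMPRUX: children ADPRX:{C,T}, MU:{A,G} ∪→ {A,C,G,T}; cost 1
[col 5] AP: children A:{T}, P:{C} ∪→ {C,T}; cost 1
[col 5] ADP: children AP:{C,T}, D:{C} ∩→ {C}; cost 0
[col 5] ADPX: children ADP:{C}, X:{A} ∪→ {A,C}; cost 1
[col 5] ADPRX: children ADPX:{A,C}, R:{A} ∩→ {A}; cost 0
[col 5] MU: children M:{A}, U:{T} ∪→ {A,T}; cost 1
[col 5] ADMPRUX: children ADPRX:{A}, MU:{A,T} ∩→ {A}; cost 0
per-site changes: [3, 4, 4, 2, 5, 3]; total = 21

21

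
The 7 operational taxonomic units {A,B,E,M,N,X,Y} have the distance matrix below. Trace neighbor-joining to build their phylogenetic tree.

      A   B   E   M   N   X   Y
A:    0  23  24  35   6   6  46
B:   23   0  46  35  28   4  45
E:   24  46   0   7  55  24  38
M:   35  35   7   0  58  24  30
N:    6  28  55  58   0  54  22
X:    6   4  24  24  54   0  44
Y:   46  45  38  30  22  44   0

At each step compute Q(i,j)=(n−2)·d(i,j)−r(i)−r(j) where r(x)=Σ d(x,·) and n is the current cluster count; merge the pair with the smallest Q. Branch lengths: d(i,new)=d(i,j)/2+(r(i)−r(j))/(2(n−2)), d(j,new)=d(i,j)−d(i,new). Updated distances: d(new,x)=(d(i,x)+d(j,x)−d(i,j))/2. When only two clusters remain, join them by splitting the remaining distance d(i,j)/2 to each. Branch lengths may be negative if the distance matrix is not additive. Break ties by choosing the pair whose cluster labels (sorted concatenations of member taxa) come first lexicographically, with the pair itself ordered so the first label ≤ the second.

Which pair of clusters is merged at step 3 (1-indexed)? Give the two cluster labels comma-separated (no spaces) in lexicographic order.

B,X

iteration 1: select E,M (d=7, Q=-348); attach at lengths (4, 3); label the merged cluster EM
  updated: d(A,EM)=26, d(B,EM)=37, d(EM,N)=53, d(EM,X)=41/2, d(EM,Y)=61/2
iteration 2: select N,Y (d=22, Q=-525/2); attach at lengths (127/16, 225/16); label the merged cluster NY
  updated: d(A,NY)=15, d(B,NY)=51/2, d(EM,NY)=123/4, d(NY,X)=38
iteration 3: select B,X (d=4, Q=-146); attach at lengths (11/2, -3/2); label the merged cluster BX
  updated: d(A,BX)=25/2, d(BX,EM)=107/4, d(BX,NY)=119/4
iteration 4: select A,NY (d=15, Q=-99); attach at lengths (2, 13); label the merged cluster ANY
  updated: d(ANY,BX)=109/8, d(ANY,EM)=167/8
iteration 5: select ANY,BX (d=109/8, Q=-245/4); attach at lengths (31/8, 39/4); label the merged cluster ABNXY
  updated: d(ABNXY,EM)=17
iteration 6: select ABNXY,EM (d=17); attach at lengths (17/2, 17/2); label the merged cluster ABEMNXY
final tree: (((A:2,(N:127/16,Y:225/16):13):31/8,(B:11/2,X:-3/2):39/4):17/2,(E:4,M:3):17/2)
total length: 629/8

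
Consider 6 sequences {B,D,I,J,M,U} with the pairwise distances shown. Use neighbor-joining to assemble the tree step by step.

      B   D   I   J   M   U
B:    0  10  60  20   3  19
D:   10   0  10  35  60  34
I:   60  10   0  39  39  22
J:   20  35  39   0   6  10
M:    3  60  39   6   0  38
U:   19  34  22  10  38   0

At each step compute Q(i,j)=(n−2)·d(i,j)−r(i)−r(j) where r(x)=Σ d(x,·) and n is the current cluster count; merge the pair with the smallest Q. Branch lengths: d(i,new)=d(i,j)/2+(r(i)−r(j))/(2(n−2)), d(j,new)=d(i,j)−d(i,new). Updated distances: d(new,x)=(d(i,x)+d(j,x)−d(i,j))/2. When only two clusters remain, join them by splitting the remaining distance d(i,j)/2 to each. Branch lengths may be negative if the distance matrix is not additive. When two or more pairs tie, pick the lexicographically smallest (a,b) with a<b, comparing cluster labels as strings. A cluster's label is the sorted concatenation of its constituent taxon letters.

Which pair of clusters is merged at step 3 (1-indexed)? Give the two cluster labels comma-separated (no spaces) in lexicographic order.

step 1: merge (D,I) at d=10, Q=-279; branch lengths D→19/8, I→61/8; new cluster DI
  updated: d(B,DI)=30, d(DI,J)=32, d(DI,M)=89/2, d(DI,U)=23
step 2: merge (B,M) at d=3, Q=-309/2; branch lengths B→-7/4, M→19/4; new cluster BM
  updated: d(BM,DI)=143/4, d(BM,J)=23/2, d(BM,U)=27
step 3: merge (BM,J) at d=23/2, Q=-419/4; branch lengths BM→175/16, J→9/16; new cluster BJM
  updated: d(BJM,DI)=225/8, d(BJM,U)=51/4
step 4: merge (BJM,DI) at d=225/8, Q=-511/8; branch lengths BJM→143/16, DI→307/16; new cluster BDIJM
  updated: d(BDIJM,U)=61/16
step 5: merge (BDIJM,U) at d=61/16; branch lengths BDIJM→61/32, U→61/32; new cluster BDIJMU
final tree: ((((B:-7/4,M:19/4):175/16,J:9/16):143/16,(D:19/8,I:61/8):307/16):61/32,U:61/32)
total length: 903/16

BM,J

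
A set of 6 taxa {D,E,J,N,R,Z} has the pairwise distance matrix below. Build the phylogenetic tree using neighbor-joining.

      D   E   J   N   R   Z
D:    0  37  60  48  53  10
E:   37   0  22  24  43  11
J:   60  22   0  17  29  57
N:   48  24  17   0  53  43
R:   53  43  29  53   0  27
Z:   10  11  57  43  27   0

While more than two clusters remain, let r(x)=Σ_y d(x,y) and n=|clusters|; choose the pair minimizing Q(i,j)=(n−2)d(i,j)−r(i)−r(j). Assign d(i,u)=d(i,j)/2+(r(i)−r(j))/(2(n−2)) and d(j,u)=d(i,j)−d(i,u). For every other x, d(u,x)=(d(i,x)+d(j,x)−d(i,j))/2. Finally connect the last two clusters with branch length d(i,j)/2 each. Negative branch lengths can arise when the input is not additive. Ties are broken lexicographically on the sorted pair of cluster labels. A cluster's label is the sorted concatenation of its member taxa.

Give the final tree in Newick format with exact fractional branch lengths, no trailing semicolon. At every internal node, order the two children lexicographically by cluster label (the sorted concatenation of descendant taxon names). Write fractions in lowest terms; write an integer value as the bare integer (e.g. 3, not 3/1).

iteration 1: select D,Z (d=10, Q=-316); attach at lengths (25/2, -5/2); label the merged cluster DZ
  updated: d(DZ,E)=19, d(DZ,J)=107/2, d(DZ,N)=81/2, d(DZ,R)=35
iteration 2: select J,N (d=17, Q=-205); attach at lengths (19/3, 32/3); label the merged cluster JN
  updated: d(DZ,JN)=77/2, d(E,JN)=29/2, d(JN,R)=65/2
iteration 3: select DZ,R (d=35, Q=-133); attach at lengths (13, 22); label the merged cluster DRZ
  updated: d(DRZ,E)=27/2, d(DRZ,JN)=18
iteration 4: select DRZ,E (d=27/2, Q=-46); attach at lengths (17/2, 5); label the merged cluster DERZ
  updated: d(DERZ,JN)=19/2
iteration 5: select DERZ,JN (d=19/2); attach at lengths (19/4, 19/4); label the merged cluster DEJNRZ
final tree: ((((D:25/2,Z:-5/2):13,R:22):17/2,E:5):19/4,(J:19/3,N:32/3):19/4)
total length: 85

((((D:25/2,Z:-5/2):13,R:22):17/2,E:5):19/4,(J:19/3,N:32/3):19/4)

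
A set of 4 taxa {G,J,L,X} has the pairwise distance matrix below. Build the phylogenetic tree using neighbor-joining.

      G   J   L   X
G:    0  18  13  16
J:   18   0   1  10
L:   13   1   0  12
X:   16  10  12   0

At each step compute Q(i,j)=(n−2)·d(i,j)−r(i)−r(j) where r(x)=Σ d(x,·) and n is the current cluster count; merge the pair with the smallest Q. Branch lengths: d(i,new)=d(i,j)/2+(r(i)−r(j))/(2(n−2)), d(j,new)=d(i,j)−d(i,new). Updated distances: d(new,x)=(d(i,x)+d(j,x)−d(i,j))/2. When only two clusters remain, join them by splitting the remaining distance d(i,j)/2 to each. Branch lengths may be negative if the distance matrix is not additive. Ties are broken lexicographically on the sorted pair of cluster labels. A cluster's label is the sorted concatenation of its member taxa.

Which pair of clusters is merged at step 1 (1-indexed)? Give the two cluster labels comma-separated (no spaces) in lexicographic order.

G,X

step 1: merge (G,X) at d=16, Q=-53; branch lengths G→41/4, X→23/4; new cluster GX
  updated: d(GX,J)=6, d(GX,L)=9/2
step 2: merge (GX,J) at d=6, Q=-23/2; branch lengths GX→19/4, J→5/4; new cluster GJX
  updated: d(GJX,L)=-1/4
step 3: merge (GJX,L) at d=-1/4; branch lengths GJX→-1/8, L→-1/8; new cluster GJLX
final tree: (((G:41/4,X:23/4):19/4,J:5/4):-1/8,L:-1/8)
total length: 87/4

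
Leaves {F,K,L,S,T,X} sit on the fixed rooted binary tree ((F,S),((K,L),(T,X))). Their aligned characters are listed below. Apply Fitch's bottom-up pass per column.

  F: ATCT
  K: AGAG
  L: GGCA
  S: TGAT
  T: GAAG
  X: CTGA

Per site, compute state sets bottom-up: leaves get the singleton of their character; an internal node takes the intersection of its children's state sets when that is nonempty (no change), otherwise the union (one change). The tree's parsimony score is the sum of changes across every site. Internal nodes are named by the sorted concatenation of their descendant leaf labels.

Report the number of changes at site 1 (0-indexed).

3

FS@0: {A} ∪ {T} = {A,T} (union, +1)
KL@0: {A} ∪ {G} = {A,G} (union, +1)
TX@0: {G} ∪ {C} = {C,G} (union, +1)
KLTX@0: {A,G} ∩ {C,G} = {G} (intersection, +0)
FKLSTX@0: {A,T} ∪ {G} = {A,G,T} (union, +1)
FS@1: {T} ∪ {G} = {G,T} (union, +1)
KL@1: {G} ∩ {G} = {G} (intersection, +0)
TX@1: {A} ∪ {T} = {A,T} (union, +1)
KLTX@1: {G} ∪ {A,T} = {A,G,T} (union, +1)
FKLSTX@1: {G,T} ∩ {A,G,T} = {G,T} (intersection, +0)
FS@2: {C} ∪ {A} = {A,C} (union, +1)
KL@2: {A} ∪ {C} = {A,C} (union, +1)
TX@2: {A} ∪ {G} = {A,G} (union, +1)
KLTX@2: {A,C} ∩ {A,G} = {A} (intersection, +0)
FKLSTX@2: {A,C} ∩ {A} = {A} (intersection, +0)
FS@3: {T} ∩ {T} = {T} (intersection, +0)
KL@3: {G} ∪ {A} = {A,G} (union, +1)
TX@3: {G} ∪ {A} = {A,G} (union, +1)
KLTX@3: {A,G} ∩ {A,G} = {A,G} (intersection, +0)
FKLSTX@3: {T} ∪ {A,G} = {A,G,T} (union, +1)
per-site changes: [4, 3, 3, 3]; total = 13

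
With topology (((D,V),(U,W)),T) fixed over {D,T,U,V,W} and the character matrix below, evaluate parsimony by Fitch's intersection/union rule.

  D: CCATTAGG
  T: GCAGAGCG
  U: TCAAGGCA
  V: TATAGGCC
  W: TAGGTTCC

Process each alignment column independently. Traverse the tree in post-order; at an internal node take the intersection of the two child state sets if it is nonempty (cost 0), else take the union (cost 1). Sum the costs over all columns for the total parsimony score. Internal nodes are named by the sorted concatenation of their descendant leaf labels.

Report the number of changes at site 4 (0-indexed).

3

DV@0: {C} ∪ {T} = {C,T} (union, +1)
UW@0: {T} ∩ {T} = {T} (intersection, +0)
DUVW@0: {C,T} ∩ {T} = {T} (intersection, +0)
DTUVW@0: {T} ∪ {G} = {G,T} (union, +1)
DV@1: {C} ∪ {A} = {A,C} (union, +1)
UW@1: {C} ∪ {A} = {A,C} (union, +1)
DUVW@1: {A,C} ∩ {A,C} = {A,C} (intersection, +0)
DTUVW@1: {A,C} ∩ {C} = {C} (intersection, +0)
DV@2: {A} ∪ {T} = {A,T} (union, +1)
UW@2: {A} ∪ {G} = {A,G} (union, +1)
DUVW@2: {A,T} ∩ {A,G} = {A} (intersection, +0)
DTUVW@2: {A} ∩ {A} = {A} (intersection, +0)
DV@3: {T} ∪ {A} = {A,T} (union, +1)
UW@3: {A} ∪ {G} = {A,G} (union, +1)
DUVW@3: {A,T} ∩ {A,G} = {A} (intersection, +0)
DTUVW@3: {A} ∪ {G} = {A,G} (union, +1)
DV@4: {T} ∪ {G} = {G,T} (union, +1)
UW@4: {G} ∪ {T} = {G,T} (union, +1)
DUVW@4: {G,T} ∩ {G,T} = {G,T} (intersection, +0)
DTUVW@4: {G,T} ∪ {A} = {A,G,T} (union, +1)
DV@5: {A} ∪ {G} = {A,G} (union, +1)
UW@5: {G} ∪ {T} = {G,T} (union, +1)
DUVW@5: {A,G} ∩ {G,T} = {G} (intersection, +0)
DTUVW@5: {G} ∩ {G} = {G} (intersection, +0)
DV@6: {G} ∪ {C} = {C,G} (union, +1)
UW@6: {C} ∩ {C} = {C} (intersection, +0)
DUVW@6: {C,G} ∩ {C} = {C} (intersection, +0)
DTUVW@6: {C} ∩ {C} = {C} (intersection, +0)
DV@7: {G} ∪ {C} = {C,G} (union, +1)
UW@7: {A} ∪ {C} = {A,C} (union, +1)
DUVW@7: {C,G} ∩ {A,C} = {C} (intersection, +0)
DTUVW@7: {C} ∪ {G} = {C,G} (union, +1)
per-site changes: [2, 2, 2, 3, 3, 2, 1, 3]; total = 18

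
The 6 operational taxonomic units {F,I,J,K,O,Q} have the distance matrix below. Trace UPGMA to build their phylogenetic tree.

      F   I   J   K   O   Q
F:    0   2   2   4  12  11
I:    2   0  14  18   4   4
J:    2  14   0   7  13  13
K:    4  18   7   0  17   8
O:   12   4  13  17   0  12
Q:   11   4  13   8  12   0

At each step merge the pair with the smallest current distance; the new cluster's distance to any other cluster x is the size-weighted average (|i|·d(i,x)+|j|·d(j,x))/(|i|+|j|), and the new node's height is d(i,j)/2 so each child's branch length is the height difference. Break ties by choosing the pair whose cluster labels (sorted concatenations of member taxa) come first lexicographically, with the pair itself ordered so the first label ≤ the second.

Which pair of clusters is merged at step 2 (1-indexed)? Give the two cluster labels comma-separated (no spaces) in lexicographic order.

J,K

1. join F+I (d=2) ⇒ FI; edges |F|=1, |I|=1
  updated: d(FI,J)=8, d(FI,K)=11, d(FI,O)=8, d(FI,Q)=15/2
2. join J+K (d=7) ⇒ JK; edges |J|=7/2, |K|=7/2
  updated: d(FI,JK)=19/2, d(JK,O)=15, d(JK,Q)=21/2
3. join FI+Q (d=15/2) ⇒ FIQ; edges |FI|=11/4, |Q|=15/4
  updated: d(FIQ,JK)=59/6, d(FIQ,O)=28/3
4. join FIQ+O (d=28/3) ⇒ FIOQ; edges |FIQ|=11/12, |O|=14/3
  updated: d(FIOQ,JK)=89/8
5. join FIOQ+JK (d=89/8) ⇒ FIJKOQ; edges |FIOQ|=43/48, |JK|=33/16
final tree: ((((F:1,I:1):11/4,Q:15/4):11/12,O:14/3):43/48,(J:7/2,K:7/2):33/16)
total length: 577/24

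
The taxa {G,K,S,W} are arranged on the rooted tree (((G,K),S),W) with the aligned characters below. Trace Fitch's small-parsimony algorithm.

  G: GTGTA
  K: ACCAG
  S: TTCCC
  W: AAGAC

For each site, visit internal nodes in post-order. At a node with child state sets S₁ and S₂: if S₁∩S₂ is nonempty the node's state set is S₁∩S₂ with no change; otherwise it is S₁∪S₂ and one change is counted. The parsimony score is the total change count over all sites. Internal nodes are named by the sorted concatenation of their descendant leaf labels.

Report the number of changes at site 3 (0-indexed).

2

[col 0] GK: children G:{G}, K:{A} ∪→ {A,G}; cost 1
[col 0] GKS: children GK:{A,G}, S:{T} ∪→ {A,G,T}; cost 1
[col 0] GKSW: children GKS:{A,G,T}, W:{A} ∩→ {A}; cost 0
[col 1] GK: children G:{T}, K:{C} ∪→ {C,T}; cost 1
[col 1] GKS: children GK:{C,T}, S:{T} ∩→ {T}; cost 0
[col 1] GKSW: children GKS:{T}, W:{A} ∪→ {A,T}; cost 1
[col 2] GK: children G:{G}, K:{C} ∪→ {C,G}; cost 1
[col 2] GKS: children GK:{C,G}, S:{C} ∩→ {C}; cost 0
[col 2] GKSW: children GKS:{C}, W:{G} ∪→ {C,G}; cost 1
[col 3] GK: children G:{T}, K:{A} ∪→ {A,T}; cost 1
[col 3] GKS: children GK:{A,T}, S:{C} ∪→ {A,C,T}; cost 1
[col 3] GKSW: children GKS:{A,C,T}, W:{A} ∩→ {A}; cost 0
[col 4] GK: children G:{A}, K:{G} ∪→ {A,G}; cost 1
[col 4] GKS: children GK:{A,G}, S:{C} ∪→ {A,C,G}; cost 1
[col 4] GKSW: children GKS:{A,C,G}, W:{C} ∩→ {C}; cost 0
per-site changes: [2, 2, 2, 2, 2]; total = 10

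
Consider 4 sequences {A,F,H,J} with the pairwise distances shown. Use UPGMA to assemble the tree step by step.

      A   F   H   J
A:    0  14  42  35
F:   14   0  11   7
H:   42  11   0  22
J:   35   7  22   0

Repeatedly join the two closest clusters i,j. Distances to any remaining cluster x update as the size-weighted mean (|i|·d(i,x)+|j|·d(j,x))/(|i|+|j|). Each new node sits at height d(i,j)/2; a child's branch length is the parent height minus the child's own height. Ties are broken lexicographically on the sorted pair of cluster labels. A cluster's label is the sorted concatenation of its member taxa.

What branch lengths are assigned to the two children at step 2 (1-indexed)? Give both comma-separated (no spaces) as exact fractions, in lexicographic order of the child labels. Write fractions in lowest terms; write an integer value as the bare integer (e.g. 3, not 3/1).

step 1: merge (F,J) at d=7; branch lengths F→7/2, J→7/2; new cluster FJ
  updated: d(A,FJ)=49/2, d(FJ,H)=33/2
step 2: merge (FJ,H) at d=33/2; branch lengths FJ→19/4, H→33/4; new cluster FHJ
  updated: d(A,FHJ)=91/3
step 3: merge (A,FHJ) at d=91/3; branch lengths A→91/6, FHJ→83/12; new cluster AFHJ
final tree: (A:91/6,((F:7/2,J:7/2):19/4,H:33/4):83/12)
total length: 505/12

19/4,33/4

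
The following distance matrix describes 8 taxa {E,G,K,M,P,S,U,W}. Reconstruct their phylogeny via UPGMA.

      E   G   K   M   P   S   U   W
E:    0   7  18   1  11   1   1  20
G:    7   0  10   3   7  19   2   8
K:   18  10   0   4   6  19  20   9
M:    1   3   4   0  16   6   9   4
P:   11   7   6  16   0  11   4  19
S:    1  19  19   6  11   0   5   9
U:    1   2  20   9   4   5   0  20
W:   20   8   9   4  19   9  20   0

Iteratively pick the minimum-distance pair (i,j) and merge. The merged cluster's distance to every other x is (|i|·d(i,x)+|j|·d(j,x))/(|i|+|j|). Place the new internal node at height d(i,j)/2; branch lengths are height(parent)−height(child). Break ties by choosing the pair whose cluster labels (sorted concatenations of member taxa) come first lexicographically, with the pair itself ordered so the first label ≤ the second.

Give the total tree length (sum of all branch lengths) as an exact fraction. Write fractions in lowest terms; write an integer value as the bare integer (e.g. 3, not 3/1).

1. join E+M (d=1) ⇒ EM; edges |E|=1/2, |M|=1/2
  updated: d(EM,G)=5, d(EM,K)=11, d(EM,P)=27/2, d(EM,S)=7/2, d(EM,U)=5, d(EM,W)=12
2. join G+U (d=2) ⇒ GU; edges |G|=1, |U|=1
  updated: d(EM,GU)=5, d(GU,K)=15, d(GU,P)=11/2, d(GU,S)=12, d(GU,W)=14
3. join EM+S (d=7/2) ⇒ EMS; edges |EM|=5/4, |S|=7/4
  updated: d(EMS,GU)=22/3, d(EMS,K)=41/3, d(EMS,P)=38/3, d(EMS,W)=11
4. join GU+P (d=11/2) ⇒ GPU; edges |GU|=7/4, |P|=11/4
  updated: d(EMS,GPU)=82/9, d(GPU,K)=12, d(GPU,W)=47/3
5. join K+W (d=9) ⇒ KW; edges |K|=9/2, |W|=9/2
  updated: d(EMS,KW)=37/3, d(GPU,KW)=83/6
6. join EMS+GPU (d=82/9) ⇒ EGMPSU; edges |EMS|=101/36, |GPU|=65/36
  updated: d(EGMPSU,KW)=157/12
7. join EGMPSU+KW (d=157/12) ⇒ EGKMPSUW; edges |EGMPSU|=143/72, |KW|=49/24
final tree: ((((E:1/2,M:1/2):5/4,S:7/4):101/36,((G:1,U:1):7/4,P:11/4):65/36):143/72,(K:9/2,W:9/2):49/24)
total length: 1013/36

1013/36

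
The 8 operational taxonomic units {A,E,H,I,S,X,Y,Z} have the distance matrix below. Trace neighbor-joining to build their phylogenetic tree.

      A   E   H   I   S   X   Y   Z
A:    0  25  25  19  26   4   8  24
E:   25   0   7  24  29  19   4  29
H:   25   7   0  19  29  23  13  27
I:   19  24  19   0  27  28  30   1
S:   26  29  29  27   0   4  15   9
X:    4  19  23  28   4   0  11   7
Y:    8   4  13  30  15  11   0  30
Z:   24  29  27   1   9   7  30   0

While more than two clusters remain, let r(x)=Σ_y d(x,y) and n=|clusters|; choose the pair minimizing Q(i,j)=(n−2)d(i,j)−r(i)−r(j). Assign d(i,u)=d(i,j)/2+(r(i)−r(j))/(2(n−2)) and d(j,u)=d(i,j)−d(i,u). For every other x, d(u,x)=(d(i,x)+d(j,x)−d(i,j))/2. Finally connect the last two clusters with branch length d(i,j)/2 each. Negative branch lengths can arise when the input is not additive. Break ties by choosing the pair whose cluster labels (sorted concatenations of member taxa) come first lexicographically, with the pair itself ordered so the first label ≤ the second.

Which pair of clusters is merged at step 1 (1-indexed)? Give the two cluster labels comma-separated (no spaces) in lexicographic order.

I,Z

step 1: merge (I,Z) at d=1, Q=-269; branch lengths I→9/4, Z→-5/4; new cluster IZ
  updated: d(A,IZ)=21, d(E,IZ)=26, d(H,IZ)=45/2, d(IZ,S)=35/2, d(IZ,X)=17, d(IZ,Y)=59/2
step 2: merge (E,H) at d=7, Q=-389/2; branch lengths E→51/20, H→89/20; new cluster EH
  updated: d(A,EH)=43/2, d(EH,IZ)=83/4, d(EH,S)=51/2, d(EH,X)=35/2, d(EH,Y)=5
step 3: merge (EH,Y) at d=5, Q=-555/4; branch lengths EH→167/32, Y→-7/32; new cluster EHY
  updated: d(A,EHY)=49/4, d(EHY,IZ)=181/8, d(EHY,S)=71/4, d(EHY,X)=47/4
step 4: merge (A,EHY) at d=49/4, Q=-727/8; branch lengths A→95/16, EHY→101/16; new cluster AEHY
  updated: d(AEHY,IZ)=251/16, d(AEHY,S)=63/4, d(AEHY,X)=7/4
step 5: merge (AEHY,X) at d=7/4, Q=-839/16; branch lengths AEHY→223/64, X→-111/64; new cluster AEHXY
  updated: d(AEHXY,IZ)=495/32, d(AEHXY,S)=9
step 6: merge (AEHXY,IZ) at d=495/32, Q=-1343/32; branch lengths AEHXY→223/64, IZ→767/64; new cluster AEHIXYZ
  updated: d(AEHIXYZ,S)=353/64
step 7: merge (AEHIXYZ,S) at d=353/64; branch lengths AEHIXYZ→353/128, S→353/128; new cluster AEHISXYZ
final tree: ((((A:95/16,((E:51/20,H:89/20):167/32,Y:-7/32):101/16):223/64,X:-111/64):223/64,(I:9/4,Z:-5/4):767/64):353/128,S:353/128)
total length: 3071/64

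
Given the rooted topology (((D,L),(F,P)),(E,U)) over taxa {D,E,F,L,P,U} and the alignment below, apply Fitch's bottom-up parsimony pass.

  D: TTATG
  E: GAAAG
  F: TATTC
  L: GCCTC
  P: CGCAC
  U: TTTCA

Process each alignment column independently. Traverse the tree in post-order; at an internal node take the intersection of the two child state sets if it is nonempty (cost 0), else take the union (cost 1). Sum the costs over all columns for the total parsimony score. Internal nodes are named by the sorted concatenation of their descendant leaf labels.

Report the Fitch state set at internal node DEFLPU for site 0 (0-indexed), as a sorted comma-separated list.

[col 0] DL: children D:{T}, L:{G} ∪→ {G,T}; cost 1
[col 0] FP: children F:{T}, P:{C} ∪→ {C,T}; cost 1
[col 0] DFLP: children DL:{G,T}, FP:{C,T} ∩→ {T}; cost 0
[col 0] EU: children E:{G}, U:{T} ∪→ {G,T}; cost 1
[col 0] DEFLPU: children DFLP:{T}, EU:{G,T} ∩→ {T}; cost 0
[col 1] DL: children D:{T}, L:{C} ∪→ {C,T}; cost 1
[col 1] FP: children F:{A}, P:{G} ∪→ {A,G}; cost 1
[col 1] DFLP: children DL:{C,T}, FP:{A,G} ∪→ {A,C,G,T}; cost 1
[col 1] EU: children E:{A}, U:{T} ∪→ {A,T}; cost 1
[col 1] DEFLPU: children DFLP:{A,C,G,T}, EU:{A,T} ∩→ {A,T}; cost 0
[col 2] DL: children D:{A}, L:{C} ∪→ {A,C}; cost 1
[col 2] FP: children F:{T}, P:{C} ∪→ {C,T}; cost 1
[col 2] DFLP: children DL:{A,C}, FP:{C,T} ∩→ {C}; cost 0
[col 2] EU: children E:{A}, U:{T} ∪→ {A,T}; cost 1
[col 2] DEFLPU: children DFLP:{C}, EU:{A,T} ∪→ {A,C,T}; cost 1
[col 3] DL: children D:{T}, L:{T} ∩→ {T}; cost 0
[col 3] FP: children F:{T}, P:{A} ∪→ {A,T}; cost 1
[col 3] DFLP: children DL:{T}, FP:{A,T} ∩→ {T}; cost 0
[col 3] EU: children E:{A}, U:{C} ∪→ {A,C}; cost 1
[col 3] DEFLPU: children DFLP:{T}, EU:{A,C} ∪→ {A,C,T}; cost 1
[col 4] DL: children D:{G}, L:{C} ∪→ {C,G}; cost 1
[col 4] FP: children F:{C}, P:{C} ∩→ {C}; cost 0
[col 4] DFLP: children DL:{C,G}, FP:{C} ∩→ {C}; cost 0
[col 4] EU: children E:{G}, U:{A} ∪→ {A,G}; cost 1
[col 4] DEFLPU: children DFLP:{C}, EU:{A,G} ∪→ {A,C,G}; cost 1
per-site changes: [3, 4, 4, 3, 3]; total = 17

T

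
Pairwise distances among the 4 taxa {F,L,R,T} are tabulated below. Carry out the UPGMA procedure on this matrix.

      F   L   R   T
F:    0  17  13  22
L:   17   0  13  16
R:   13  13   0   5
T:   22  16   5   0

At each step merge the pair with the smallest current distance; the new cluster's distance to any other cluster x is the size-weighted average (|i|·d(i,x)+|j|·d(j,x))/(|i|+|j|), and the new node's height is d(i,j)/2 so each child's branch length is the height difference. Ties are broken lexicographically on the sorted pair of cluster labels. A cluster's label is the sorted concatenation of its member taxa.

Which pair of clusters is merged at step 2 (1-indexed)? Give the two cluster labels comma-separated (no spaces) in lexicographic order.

iteration 1: select R,T (d=5); attach at lengths (5/2, 5/2); label the merged cluster RT
  updated: d(F,RT)=35/2, d(L,RT)=29/2
iteration 2: select L,RT (d=29/2); attach at lengths (29/4, 19/4); label the merged cluster LRT
  updated: d(F,LRT)=52/3
iteration 3: select F,LRT (d=52/3); attach at lengths (26/3, 17/12); label the merged cluster FLRT
final tree: (F:26/3,(L:29/4,(R:5/2,T:5/2):19/4):17/12)
total length: 325/12

L,RT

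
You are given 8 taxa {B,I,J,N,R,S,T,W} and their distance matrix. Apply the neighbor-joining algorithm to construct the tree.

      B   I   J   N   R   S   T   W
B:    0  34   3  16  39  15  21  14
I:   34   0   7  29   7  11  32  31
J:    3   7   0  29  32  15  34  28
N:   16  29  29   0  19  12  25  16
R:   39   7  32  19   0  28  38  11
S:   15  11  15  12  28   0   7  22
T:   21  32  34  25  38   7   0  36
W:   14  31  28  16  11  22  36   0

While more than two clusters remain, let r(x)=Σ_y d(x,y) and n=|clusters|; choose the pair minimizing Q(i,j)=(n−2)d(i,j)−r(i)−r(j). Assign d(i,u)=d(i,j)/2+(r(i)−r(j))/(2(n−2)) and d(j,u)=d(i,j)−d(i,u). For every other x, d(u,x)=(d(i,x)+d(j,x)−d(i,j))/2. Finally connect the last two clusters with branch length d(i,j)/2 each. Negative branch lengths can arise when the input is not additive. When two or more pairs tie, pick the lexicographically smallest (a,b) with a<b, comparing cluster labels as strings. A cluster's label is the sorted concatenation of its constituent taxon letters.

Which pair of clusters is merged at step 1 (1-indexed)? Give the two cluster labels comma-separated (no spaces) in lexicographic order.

I,R

iteration 1: select I,R (d=7, Q=-283); attach at lengths (19/12, 65/12); label the merged cluster IR
  updated: d(B,IR)=33, d(IR,J)=16, d(IR,N)=41/2, d(IR,S)=16, d(IR,T)=63/2, d(IR,W)=35/2
iteration 2: select B,J (d=3, Q=-212); attach at lengths (-4/5, 19/5); label the merged cluster BJ
  updated: d(BJ,IR)=23, d(BJ,N)=21, d(BJ,S)=27/2, d(BJ,T)=26, d(BJ,W)=39/2
iteration 3: select S,T (d=7, Q=-168); attach at lengths (-27/8, 83/8); label the merged cluster ST
  updated: d(BJ,ST)=65/4, d(IR,ST)=81/4, d(N,ST)=15, d(ST,W)=51/2
iteration 4: select BJ,ST (d=65/4, Q=-108); attach at lengths (103/12, 23/3); label the merged cluster BJST
  updated: d(BJST,IR)=27/2, d(BJST,N)=79/8, d(BJST,W)=115/8
iteration 5: select BJST,N (d=79/8, Q=-515/8); attach at lengths (89/32, 227/32); label the merged cluster BJNST
  updated: d(BJNST,IR)=193/16, d(BJNST,W)=41/4
iteration 6: select BJNST,IR (d=193/16, Q=-637/16); attach at lengths (77/32, 309/32); label the merged cluster BIJNRST
  updated: d(BIJNRST,W)=251/32
iteration 7: select BIJNRST,W (d=251/32); attach at lengths (251/64, 251/64); label the merged cluster BIJNRSTW
final tree: (((((B:-4/5,J:19/5):103/12,(S:-27/8,T:83/8):23/3):89/32,N:227/32):77/32,(I:19/12,R:65/12):309/32):251/64,W:251/64)
total length: 2017/32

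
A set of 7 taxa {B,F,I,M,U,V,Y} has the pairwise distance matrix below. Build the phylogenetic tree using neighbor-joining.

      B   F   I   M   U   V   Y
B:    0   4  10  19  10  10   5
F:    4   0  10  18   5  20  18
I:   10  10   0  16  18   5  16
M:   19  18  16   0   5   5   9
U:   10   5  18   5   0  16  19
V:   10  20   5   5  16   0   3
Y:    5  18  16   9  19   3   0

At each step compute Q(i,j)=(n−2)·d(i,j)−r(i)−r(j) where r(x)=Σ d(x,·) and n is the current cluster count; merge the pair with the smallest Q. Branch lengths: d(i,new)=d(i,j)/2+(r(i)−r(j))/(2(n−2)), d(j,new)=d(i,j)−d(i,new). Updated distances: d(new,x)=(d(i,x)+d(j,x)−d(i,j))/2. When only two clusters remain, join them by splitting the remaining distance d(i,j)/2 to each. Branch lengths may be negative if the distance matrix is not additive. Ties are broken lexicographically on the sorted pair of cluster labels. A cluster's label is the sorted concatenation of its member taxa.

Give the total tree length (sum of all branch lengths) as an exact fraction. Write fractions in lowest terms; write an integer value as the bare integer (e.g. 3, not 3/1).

1. join F+U (d=5, Q=-123) ⇒ FU; edges |F|=27/10, |U|=23/10
  updated: d(B,FU)=9/2, d(FU,I)=23/2, d(FU,M)=9, d(FU,V)=31/2, d(FU,Y)=16
2. join B+FU (d=9/2, Q=-87) ⇒ BFU; edges |B|=5/4, |FU|=13/4
  updated: d(BFU,I)=17/2, d(BFU,M)=47/4, d(BFU,V)=21/2, d(BFU,Y)=33/4
3. join BFU+I (d=17/2, Q=-59) ⇒ BFIU; edges |BFU|=19/6, |I|=16/3
  updated: d(BFIU,M)=77/8, d(BFIU,V)=7/2, d(BFIU,Y)=63/8
4. join BFIU+V (d=7/2, Q=-51/2) ⇒ BFIUV; edges |BFIU|=33/8, |V|=-5/8
  updated: d(BFIUV,M)=89/16, d(BFIUV,Y)=59/16
5. join BFIUV+M (d=89/16, Q=-73/4) ⇒ BFIMUV; edges |BFIUV|=1/8, |M|=87/16
  updated: d(BFIMUV,Y)=57/16
6. join BFIMUV+Y (d=57/16) ⇒ BFIMUVY; edges |BFIMUV|=57/32, |Y|=57/32
final tree: (((((B:5/4,(F:27/10,U:23/10):13/4):19/6,I:16/3):33/8,V:-5/8):1/8,M:87/16):57/32,Y:57/32)
total length: 245/8

245/8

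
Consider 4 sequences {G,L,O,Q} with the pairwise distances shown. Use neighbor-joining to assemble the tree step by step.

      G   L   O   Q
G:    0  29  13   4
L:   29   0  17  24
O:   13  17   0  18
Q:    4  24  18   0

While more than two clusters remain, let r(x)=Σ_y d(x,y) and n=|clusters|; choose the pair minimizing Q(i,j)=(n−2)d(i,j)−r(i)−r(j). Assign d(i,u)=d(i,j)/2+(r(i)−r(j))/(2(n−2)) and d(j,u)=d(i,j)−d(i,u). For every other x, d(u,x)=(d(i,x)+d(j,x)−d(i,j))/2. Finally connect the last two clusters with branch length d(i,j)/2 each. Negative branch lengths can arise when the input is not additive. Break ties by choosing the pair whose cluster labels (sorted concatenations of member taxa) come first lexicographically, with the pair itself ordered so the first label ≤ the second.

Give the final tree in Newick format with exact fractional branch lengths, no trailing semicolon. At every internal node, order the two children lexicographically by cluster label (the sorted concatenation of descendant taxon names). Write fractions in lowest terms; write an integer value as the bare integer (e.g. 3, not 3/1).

(((G:2,Q:2):21/2,L:14):3/2,O:3/2)

step 1: merge (G,Q) at d=4, Q=-84; branch lengths G→2, Q→2; new cluster GQ
  updated: d(GQ,L)=49/2, d(GQ,O)=27/2
step 2: merge (GQ,L) at d=49/2, Q=-55; branch lengths GQ→21/2, L→14; new cluster GLQ
  updated: d(GLQ,O)=3
step 3: merge (GLQ,O) at d=3; branch lengths GLQ→3/2, O→3/2; new cluster GLOQ
final tree: (((G:2,Q:2):21/2,L:14):3/2,O:3/2)
total length: 63/2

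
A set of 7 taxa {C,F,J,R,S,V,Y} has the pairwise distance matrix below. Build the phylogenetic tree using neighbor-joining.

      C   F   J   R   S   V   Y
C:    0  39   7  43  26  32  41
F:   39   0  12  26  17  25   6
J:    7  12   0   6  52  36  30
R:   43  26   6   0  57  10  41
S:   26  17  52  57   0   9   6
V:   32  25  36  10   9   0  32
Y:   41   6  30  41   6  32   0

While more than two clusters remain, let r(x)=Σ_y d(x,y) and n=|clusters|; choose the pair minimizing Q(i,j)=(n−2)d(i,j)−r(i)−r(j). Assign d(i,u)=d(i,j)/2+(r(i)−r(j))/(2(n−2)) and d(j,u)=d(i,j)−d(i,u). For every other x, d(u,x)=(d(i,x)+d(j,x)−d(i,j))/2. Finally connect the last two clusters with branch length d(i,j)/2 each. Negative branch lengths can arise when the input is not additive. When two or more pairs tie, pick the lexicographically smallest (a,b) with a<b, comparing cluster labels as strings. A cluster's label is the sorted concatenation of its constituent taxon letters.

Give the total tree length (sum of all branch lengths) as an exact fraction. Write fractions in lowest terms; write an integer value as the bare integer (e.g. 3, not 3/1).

step 1: merge (C,J) at d=7, Q=-296; branch lengths C→8, J→-1; new cluster CJ
  updated: d(CJ,F)=22, d(CJ,R)=21, d(CJ,S)=71/2, d(CJ,V)=61/2, d(CJ,Y)=32
step 2: merge (R,V) at d=10, Q=-443/2; branch lengths R→177/16, V→-17/16; new cluster RV
  updated: d(CJ,RV)=83/4, d(F,RV)=41/2, d(RV,S)=28, d(RV,Y)=63/2
step 3: merge (CJ,RV) at d=83/4, Q=-595/4; branch lengths CJ→287/24, RV→211/24; new cluster CJRV
  updated: d(CJRV,F)=87/8, d(CJRV,S)=171/8, d(CJRV,Y)=171/8
step 4: merge (CJRV,F) at d=87/8, Q=-263/4; branch lengths CJRV→83/8, F→1/2; new cluster CFJRV
  updated: d(CFJRV,S)=55/4, d(CFJRV,Y)=33/4
step 5: merge (CFJRV,S) at d=55/4, Q=-28; branch lengths CFJRV→8, S→23/4; new cluster CFJRSV
  updated: d(CFJRSV,Y)=1/4
step 6: merge (CFJRSV,Y) at d=1/4; branch lengths CFJRSV→1/8, Y→1/8; new cluster CFJRSVY
final tree: (((((C:8,J:-1):287/24,(R:177/16,V:-17/16):211/24):83/8,F:1/2):8,S:23/4):1/8,Y:1/8)
total length: 501/8

501/8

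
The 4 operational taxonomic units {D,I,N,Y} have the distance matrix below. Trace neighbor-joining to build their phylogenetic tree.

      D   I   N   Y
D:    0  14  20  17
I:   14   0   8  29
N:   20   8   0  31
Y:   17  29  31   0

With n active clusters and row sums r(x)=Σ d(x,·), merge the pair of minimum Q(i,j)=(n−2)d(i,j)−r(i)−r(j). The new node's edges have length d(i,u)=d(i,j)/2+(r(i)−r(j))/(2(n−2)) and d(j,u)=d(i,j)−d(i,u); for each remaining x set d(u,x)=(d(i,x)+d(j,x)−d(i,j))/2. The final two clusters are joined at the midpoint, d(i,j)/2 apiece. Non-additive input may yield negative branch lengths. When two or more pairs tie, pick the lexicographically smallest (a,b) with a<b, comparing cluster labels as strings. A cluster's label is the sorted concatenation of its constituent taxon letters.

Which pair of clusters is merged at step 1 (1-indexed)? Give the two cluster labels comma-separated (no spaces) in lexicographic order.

iteration 1: select D,Y (d=17, Q=-94); attach at lengths (2, 15); label the merged cluster DY
  updated: d(DY,I)=13, d(DY,N)=17
iteration 2: select DY,I (d=13, Q=-38); attach at lengths (11, 2); label the merged cluster DIY
  updated: d(DIY,N)=6
iteration 3: select DIY,N (d=6); attach at lengths (3, 3); label the merged cluster DINY
final tree: (((D:2,Y:15):11,I:2):3,N:3)
total length: 36

D,Y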